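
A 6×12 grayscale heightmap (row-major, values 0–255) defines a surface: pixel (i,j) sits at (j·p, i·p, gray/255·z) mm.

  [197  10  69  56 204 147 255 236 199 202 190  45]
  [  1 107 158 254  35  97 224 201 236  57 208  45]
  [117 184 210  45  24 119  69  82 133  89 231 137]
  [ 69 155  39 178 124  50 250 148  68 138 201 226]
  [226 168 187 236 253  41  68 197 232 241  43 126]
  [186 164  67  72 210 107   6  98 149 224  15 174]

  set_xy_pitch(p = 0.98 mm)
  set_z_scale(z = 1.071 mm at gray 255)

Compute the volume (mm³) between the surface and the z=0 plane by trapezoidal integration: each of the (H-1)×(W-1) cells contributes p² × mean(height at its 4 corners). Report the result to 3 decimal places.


31.237

height_mm = gray/255 × 1.071; cell vol = 0.98² × mean(4 corners)
unit = 0.98² × 1.071 / (4×255) = 0.00100842 mm³ per gray-sum
row 0: Σ corner-gray over 11 cells = 6578  → 6.6334
row 1: Σ corner-gray over 11 cells = 5826  → 5.8751
row 2: Σ corner-gray over 11 cells = 5623  → 5.6703
row 3: Σ corner-gray over 11 cells = 6681  → 6.7373
row 4: Σ corner-gray over 11 cells = 6268  → 6.3208
Σ rows: total corner-gray = 30976  → 31.2368 mm³


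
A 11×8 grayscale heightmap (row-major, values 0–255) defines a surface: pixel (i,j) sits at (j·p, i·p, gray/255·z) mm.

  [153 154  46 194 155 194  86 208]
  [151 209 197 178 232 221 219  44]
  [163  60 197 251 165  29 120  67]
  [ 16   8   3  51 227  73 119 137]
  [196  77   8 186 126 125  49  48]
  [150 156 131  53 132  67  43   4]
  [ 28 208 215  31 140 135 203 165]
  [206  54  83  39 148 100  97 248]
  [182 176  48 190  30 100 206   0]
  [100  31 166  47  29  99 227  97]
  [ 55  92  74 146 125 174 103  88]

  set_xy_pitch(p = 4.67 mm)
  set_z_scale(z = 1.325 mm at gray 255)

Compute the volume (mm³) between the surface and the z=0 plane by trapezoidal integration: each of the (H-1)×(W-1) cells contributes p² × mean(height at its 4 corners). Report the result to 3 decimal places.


953.311

height_mm = gray/255 × 1.325; cell vol = 4.67² × mean(4 corners)
unit = 4.67² × 1.325 / (4×255) = 0.0283302 mm³ per gray-sum
row 0: Σ corner-gray over 7 cells = 4726  → 133.8885
row 1: Σ corner-gray over 7 cells = 4581  → 129.7806
row 2: Σ corner-gray over 7 cells = 2989  → 84.6789
row 3: Σ corner-gray over 7 cells = 2501  → 70.8538
row 4: Σ corner-gray over 7 cells = 2704  → 76.6048
row 5: Σ corner-gray over 7 cells = 3375  → 95.6144
row 6: Σ corner-gray over 7 cells = 3553  → 100.6572
row 7: Σ corner-gray over 7 cells = 3178  → 90.0333
row 8: Σ corner-gray over 7 cells = 3077  → 87.1720
row 9: Σ corner-gray over 7 cells = 2966  → 84.0273
Σ rows: total corner-gray = 33650  → 953.3109 mm³


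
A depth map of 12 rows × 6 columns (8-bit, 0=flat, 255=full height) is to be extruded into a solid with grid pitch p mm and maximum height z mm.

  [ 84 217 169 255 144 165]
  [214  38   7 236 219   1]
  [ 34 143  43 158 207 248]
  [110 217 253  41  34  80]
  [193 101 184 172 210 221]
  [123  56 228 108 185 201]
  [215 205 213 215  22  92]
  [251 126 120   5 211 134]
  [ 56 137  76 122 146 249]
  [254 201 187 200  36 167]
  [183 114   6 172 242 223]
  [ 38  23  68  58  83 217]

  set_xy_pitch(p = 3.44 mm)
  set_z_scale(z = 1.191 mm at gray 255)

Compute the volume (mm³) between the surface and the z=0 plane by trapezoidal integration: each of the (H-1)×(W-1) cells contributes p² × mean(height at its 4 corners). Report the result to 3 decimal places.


434.145

height_mm = gray/255 × 1.191; cell vol = 3.44² × mean(4 corners)
unit = 3.44² × 1.191 / (4×255) = 0.0138175 mm³ per gray-sum
row 0: Σ corner-gray over 5 cells = 3034  → 41.9222
row 1: Σ corner-gray over 5 cells = 2599  → 35.9116
row 2: Σ corner-gray over 5 cells = 2664  → 36.8097
row 3: Σ corner-gray over 5 cells = 3028  → 41.8393
row 4: Σ corner-gray over 5 cells = 3226  → 44.5752
row 5: Σ corner-gray over 5 cells = 3095  → 42.7651
row 6: Σ corner-gray over 5 cells = 2926  → 40.4299
row 7: Σ corner-gray over 5 cells = 2576  → 35.5938
row 8: Σ corner-gray over 5 cells = 2936  → 40.5681
row 9: Σ corner-gray over 5 cells = 3143  → 43.4283
row 10: Σ corner-gray over 5 cells = 2193  → 30.3017
Σ rows: total corner-gray = 31420  → 434.1449 mm³


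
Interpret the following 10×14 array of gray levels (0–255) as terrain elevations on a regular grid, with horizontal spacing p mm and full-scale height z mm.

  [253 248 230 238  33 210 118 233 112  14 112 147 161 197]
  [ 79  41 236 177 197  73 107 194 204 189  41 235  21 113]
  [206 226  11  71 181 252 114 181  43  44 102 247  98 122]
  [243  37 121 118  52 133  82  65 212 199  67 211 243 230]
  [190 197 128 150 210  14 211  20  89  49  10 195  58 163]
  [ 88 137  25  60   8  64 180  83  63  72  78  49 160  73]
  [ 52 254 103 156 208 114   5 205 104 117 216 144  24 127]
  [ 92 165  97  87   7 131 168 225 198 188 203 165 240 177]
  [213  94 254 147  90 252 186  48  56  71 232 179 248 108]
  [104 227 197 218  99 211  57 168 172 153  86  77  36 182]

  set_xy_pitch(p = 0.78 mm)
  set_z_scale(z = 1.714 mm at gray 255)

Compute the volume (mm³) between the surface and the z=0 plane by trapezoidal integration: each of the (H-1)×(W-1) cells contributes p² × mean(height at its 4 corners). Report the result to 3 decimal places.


63.862

height_mm = gray/255 × 1.714; cell vol = 0.78² × mean(4 corners)
unit = 0.78² × 1.714 / (4×255) = 0.00102235 mm³ per gray-sum
row 0: Σ corner-gray over 13 cells = 7784  → 7.9580
row 1: Σ corner-gray over 13 cells = 7090  → 7.2485
row 2: Σ corner-gray over 13 cells = 7021  → 7.1779
row 3: Σ corner-gray over 13 cells = 6568  → 6.7148
row 4: Σ corner-gray over 13 cells = 5134  → 5.2487
row 5: Σ corner-gray over 13 cells = 5598  → 5.7231
row 6: Σ corner-gray over 13 cells = 7496  → 7.6635
row 7: Σ corner-gray over 13 cells = 8052  → 8.2320
row 8: Σ corner-gray over 13 cells = 7723  → 7.8956
Σ rows: total corner-gray = 62466  → 63.8622 mm³


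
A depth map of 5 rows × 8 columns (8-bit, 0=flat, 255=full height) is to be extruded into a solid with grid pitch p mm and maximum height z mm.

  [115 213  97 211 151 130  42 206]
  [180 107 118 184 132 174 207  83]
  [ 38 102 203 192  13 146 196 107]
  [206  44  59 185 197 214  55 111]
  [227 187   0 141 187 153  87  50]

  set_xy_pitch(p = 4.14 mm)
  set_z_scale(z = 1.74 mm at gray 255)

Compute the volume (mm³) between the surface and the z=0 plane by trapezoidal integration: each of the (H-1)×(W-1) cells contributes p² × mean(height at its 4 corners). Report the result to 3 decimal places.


height_mm = gray/255 × 1.74; cell vol = 4.14² × mean(4 corners)
unit = 4.14² × 1.74 / (4×255) = 0.0292381 mm³ per gray-sum
row 0: Σ corner-gray over 7 cells = 4116  → 120.3442
row 1: Σ corner-gray over 7 cells = 3956  → 115.6661
row 2: Σ corner-gray over 7 cells = 3674  → 107.4209
row 3: Σ corner-gray over 7 cells = 3612  → 105.6082
Σ rows: total corner-gray = 15358  → 449.0394 mm³

449.039


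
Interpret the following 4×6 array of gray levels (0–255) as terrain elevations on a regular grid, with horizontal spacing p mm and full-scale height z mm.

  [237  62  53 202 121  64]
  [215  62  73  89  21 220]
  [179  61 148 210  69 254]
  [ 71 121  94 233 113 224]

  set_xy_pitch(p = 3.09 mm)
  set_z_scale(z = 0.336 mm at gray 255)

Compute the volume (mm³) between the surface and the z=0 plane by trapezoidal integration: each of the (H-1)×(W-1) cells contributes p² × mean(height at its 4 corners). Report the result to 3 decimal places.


height_mm = gray/255 × 0.336; cell vol = 3.09² × mean(4 corners)
unit = 3.09² × 0.336 / (4×255) = 0.00314526 mm³ per gray-sum
row 0: Σ corner-gray over 5 cells = 2102  → 6.6113
row 1: Σ corner-gray over 5 cells = 2334  → 7.3410
row 2: Σ corner-gray over 5 cells = 2826  → 8.8885
Σ rows: total corner-gray = 7262  → 22.8409 mm³

22.841


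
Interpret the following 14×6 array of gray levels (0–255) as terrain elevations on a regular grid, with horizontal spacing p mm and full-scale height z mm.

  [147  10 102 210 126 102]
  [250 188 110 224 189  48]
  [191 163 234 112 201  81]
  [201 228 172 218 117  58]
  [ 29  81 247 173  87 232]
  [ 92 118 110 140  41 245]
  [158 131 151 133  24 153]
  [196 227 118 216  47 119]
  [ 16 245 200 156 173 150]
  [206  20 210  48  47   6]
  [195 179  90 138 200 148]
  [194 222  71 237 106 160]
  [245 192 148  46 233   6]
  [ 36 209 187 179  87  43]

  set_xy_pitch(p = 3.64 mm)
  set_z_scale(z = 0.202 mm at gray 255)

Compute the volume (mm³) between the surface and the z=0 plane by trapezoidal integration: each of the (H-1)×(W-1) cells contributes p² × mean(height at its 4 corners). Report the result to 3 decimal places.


height_mm = gray/255 × 0.202; cell vol = 3.64² × mean(4 corners)
unit = 3.64² × 0.202 / (4×255) = 0.00262394 mm³ per gray-sum
row 0: Σ corner-gray over 5 cells = 2865  → 7.5176
row 1: Σ corner-gray over 5 cells = 3412  → 8.9529
row 2: Σ corner-gray over 5 cells = 3421  → 8.9765
row 3: Σ corner-gray over 5 cells = 3166  → 8.3074
row 4: Σ corner-gray over 5 cells = 2592  → 6.8013
row 5: Σ corner-gray over 5 cells = 2344  → 6.1505
row 6: Σ corner-gray over 5 cells = 2720  → 7.1371
row 7: Σ corner-gray over 5 cells = 3245  → 8.5147
row 8: Σ corner-gray over 5 cells = 2576  → 6.7593
row 9: Σ corner-gray over 5 cells = 2419  → 6.3473
row 10: Σ corner-gray over 5 cells = 3183  → 8.3520
row 11: Σ corner-gray over 5 cells = 3115  → 8.1736
row 12: Σ corner-gray over 5 cells = 2892  → 7.5884
Σ rows: total corner-gray = 37950  → 99.5785 mm³

99.579


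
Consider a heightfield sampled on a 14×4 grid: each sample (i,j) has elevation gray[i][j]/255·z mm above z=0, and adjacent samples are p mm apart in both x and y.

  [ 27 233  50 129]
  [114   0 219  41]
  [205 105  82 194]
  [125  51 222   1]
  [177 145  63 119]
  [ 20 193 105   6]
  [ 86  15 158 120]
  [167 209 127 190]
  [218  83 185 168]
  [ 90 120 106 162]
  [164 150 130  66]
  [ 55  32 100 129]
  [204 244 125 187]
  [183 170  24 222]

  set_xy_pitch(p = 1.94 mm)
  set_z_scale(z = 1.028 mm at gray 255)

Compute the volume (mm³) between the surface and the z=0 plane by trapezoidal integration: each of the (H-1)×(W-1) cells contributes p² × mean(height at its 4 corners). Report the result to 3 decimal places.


73.613

height_mm = gray/255 × 1.028; cell vol = 1.94² × mean(4 corners)
unit = 1.94² × 1.028 / (4×255) = 0.00379312 mm³ per gray-sum
row 0: Σ corner-gray over 3 cells = 1315  → 4.9880
row 1: Σ corner-gray over 3 cells = 1366  → 5.1814
row 2: Σ corner-gray over 3 cells = 1445  → 5.4811
row 3: Σ corner-gray over 3 cells = 1384  → 5.2497
row 4: Σ corner-gray over 3 cells = 1334  → 5.0600
row 5: Σ corner-gray over 3 cells = 1174  → 4.4531
row 6: Σ corner-gray over 3 cells = 1581  → 5.9969
row 7: Σ corner-gray over 3 cells = 1951  → 7.4004
row 8: Σ corner-gray over 3 cells = 1626  → 6.1676
row 9: Σ corner-gray over 3 cells = 1494  → 5.6669
row 10: Σ corner-gray over 3 cells = 1238  → 4.6959
row 11: Σ corner-gray over 3 cells = 1577  → 5.9817
row 12: Σ corner-gray over 3 cells = 1922  → 7.2904
Σ rows: total corner-gray = 19407  → 73.6130 mm³


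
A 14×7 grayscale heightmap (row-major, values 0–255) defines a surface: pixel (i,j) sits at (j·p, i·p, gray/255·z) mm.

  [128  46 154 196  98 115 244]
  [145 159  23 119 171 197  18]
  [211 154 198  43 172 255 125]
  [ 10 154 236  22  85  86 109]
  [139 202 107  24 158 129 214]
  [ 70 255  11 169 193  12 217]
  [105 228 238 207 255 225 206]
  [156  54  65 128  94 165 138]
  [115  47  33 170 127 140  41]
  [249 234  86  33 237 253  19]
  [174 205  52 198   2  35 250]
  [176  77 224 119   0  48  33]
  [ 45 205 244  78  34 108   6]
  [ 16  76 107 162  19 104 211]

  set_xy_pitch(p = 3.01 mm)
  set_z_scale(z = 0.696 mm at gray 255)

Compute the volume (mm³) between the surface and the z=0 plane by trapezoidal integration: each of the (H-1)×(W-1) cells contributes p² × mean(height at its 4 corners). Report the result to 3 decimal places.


251.139

height_mm = gray/255 × 0.696; cell vol = 3.01² × mean(4 corners)
unit = 3.01² × 0.696 / (4×255) = 0.00618219 mm³ per gray-sum
row 0: Σ corner-gray over 6 cells = 3091  → 19.1091
row 1: Σ corner-gray over 6 cells = 3481  → 21.5202
row 2: Σ corner-gray over 6 cells = 3265  → 20.1848
row 3: Σ corner-gray over 6 cells = 2878  → 17.7923
row 4: Σ corner-gray over 6 cells = 3160  → 19.5357
row 5: Σ corner-gray over 6 cells = 4184  → 25.8663
row 6: Σ corner-gray over 6 cells = 3923  → 24.2527
row 7: Σ corner-gray over 6 cells = 2496  → 15.4307
row 8: Σ corner-gray over 6 cells = 3144  → 19.4368
row 9: Σ corner-gray over 6 cells = 3362  → 20.7845
row 10: Σ corner-gray over 6 cells = 2553  → 15.7831
row 11: Σ corner-gray over 6 cells = 2534  → 15.6657
row 12: Σ corner-gray over 6 cells = 2552  → 15.7769
Σ rows: total corner-gray = 40623  → 251.1389 mm³


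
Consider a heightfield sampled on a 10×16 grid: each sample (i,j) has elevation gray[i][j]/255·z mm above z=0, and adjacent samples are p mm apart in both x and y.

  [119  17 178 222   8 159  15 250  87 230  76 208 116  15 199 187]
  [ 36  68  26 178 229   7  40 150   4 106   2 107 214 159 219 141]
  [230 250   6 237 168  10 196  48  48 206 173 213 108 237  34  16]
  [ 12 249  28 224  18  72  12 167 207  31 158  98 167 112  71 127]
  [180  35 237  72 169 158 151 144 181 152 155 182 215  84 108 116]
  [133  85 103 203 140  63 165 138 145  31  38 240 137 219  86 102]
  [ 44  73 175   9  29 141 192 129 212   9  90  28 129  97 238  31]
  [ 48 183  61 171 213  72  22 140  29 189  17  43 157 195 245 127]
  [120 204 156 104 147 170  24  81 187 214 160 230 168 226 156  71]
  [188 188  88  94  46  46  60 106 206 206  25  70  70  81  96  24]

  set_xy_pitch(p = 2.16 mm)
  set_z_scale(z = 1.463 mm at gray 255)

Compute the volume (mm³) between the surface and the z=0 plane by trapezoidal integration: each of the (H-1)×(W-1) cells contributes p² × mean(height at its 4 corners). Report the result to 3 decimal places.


height_mm = gray/255 × 1.463; cell vol = 2.16² × mean(4 corners)
unit = 2.16² × 1.463 / (4×255) = 0.00669193 mm³ per gray-sum
row 0: Σ corner-gray over 15 cells = 7061  → 47.2517
row 1: Σ corner-gray over 15 cells = 7309  → 48.9113
row 2: Σ corner-gray over 15 cells = 7481  → 50.0624
row 3: Σ corner-gray over 15 cells = 7749  → 51.8558
row 4: Σ corner-gray over 15 cells = 8203  → 54.8939
row 5: Σ corner-gray over 15 cells = 6998  → 46.8302
row 6: Σ corner-gray over 15 cells = 6826  → 45.6791
row 7: Σ corner-gray over 15 cells = 8294  → 55.5029
row 8: Σ corner-gray over 15 cells = 7621  → 50.9992
Σ rows: total corner-gray = 67542  → 451.9866 mm³

451.987


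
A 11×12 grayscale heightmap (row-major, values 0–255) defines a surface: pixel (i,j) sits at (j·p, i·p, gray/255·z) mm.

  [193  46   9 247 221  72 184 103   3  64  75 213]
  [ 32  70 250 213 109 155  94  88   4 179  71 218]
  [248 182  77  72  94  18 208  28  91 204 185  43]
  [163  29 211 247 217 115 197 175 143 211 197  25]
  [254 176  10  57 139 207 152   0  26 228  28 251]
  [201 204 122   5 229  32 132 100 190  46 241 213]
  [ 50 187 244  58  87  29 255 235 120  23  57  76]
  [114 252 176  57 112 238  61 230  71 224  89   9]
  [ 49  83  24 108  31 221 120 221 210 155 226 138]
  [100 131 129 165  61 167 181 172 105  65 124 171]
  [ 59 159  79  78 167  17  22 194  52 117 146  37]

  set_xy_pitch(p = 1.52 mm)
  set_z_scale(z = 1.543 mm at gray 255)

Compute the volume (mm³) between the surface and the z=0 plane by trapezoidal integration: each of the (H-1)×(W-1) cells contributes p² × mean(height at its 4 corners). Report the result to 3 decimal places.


height_mm = gray/255 × 1.543; cell vol = 1.52² × mean(4 corners)
unit = 1.52² × 1.543 / (4×255) = 0.00349505 mm³ per gray-sum
row 0: Σ corner-gray over 11 cells = 5170  → 18.0694
row 1: Σ corner-gray over 11 cells = 5325  → 18.6111
row 2: Σ corner-gray over 11 cells = 6281  → 21.9524
row 3: Σ corner-gray over 11 cells = 6223  → 21.7497
row 4: Σ corner-gray over 11 cells = 5567  → 19.4569
row 5: Σ corner-gray over 11 cells = 5732  → 20.0336
row 6: Σ corner-gray over 11 cells = 5859  → 20.4775
row 7: Σ corner-gray over 11 cells = 6128  → 21.4176
row 8: Σ corner-gray over 11 cells = 5856  → 20.4670
row 9: Σ corner-gray over 11 cells = 5029  → 17.5766
Σ rows: total corner-gray = 57170  → 199.8118 mm³

199.812


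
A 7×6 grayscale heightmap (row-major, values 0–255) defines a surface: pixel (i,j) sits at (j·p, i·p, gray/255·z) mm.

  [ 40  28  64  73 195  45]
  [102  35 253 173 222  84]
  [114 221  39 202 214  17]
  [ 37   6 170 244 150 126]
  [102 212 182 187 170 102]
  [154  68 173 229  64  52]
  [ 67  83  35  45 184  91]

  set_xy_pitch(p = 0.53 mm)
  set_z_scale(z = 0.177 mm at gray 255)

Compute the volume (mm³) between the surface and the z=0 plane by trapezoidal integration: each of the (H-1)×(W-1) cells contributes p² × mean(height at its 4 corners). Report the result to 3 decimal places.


height_mm = gray/255 × 0.177; cell vol = 0.53² × mean(4 corners)
unit = 0.53² × 0.177 / (4×255) = 4.87444e-05 mm³ per gray-sum
row 0: Σ corner-gray over 5 cells = 2357  → 0.1149
row 1: Σ corner-gray over 5 cells = 3035  → 0.1479
row 2: Σ corner-gray over 5 cells = 2786  → 0.1358
row 3: Σ corner-gray over 5 cells = 3009  → 0.1467
row 4: Σ corner-gray over 5 cells = 2980  → 0.1453
row 5: Σ corner-gray over 5 cells = 2126  → 0.1036
Σ rows: total corner-gray = 16293  → 0.7942 mm³

0.794


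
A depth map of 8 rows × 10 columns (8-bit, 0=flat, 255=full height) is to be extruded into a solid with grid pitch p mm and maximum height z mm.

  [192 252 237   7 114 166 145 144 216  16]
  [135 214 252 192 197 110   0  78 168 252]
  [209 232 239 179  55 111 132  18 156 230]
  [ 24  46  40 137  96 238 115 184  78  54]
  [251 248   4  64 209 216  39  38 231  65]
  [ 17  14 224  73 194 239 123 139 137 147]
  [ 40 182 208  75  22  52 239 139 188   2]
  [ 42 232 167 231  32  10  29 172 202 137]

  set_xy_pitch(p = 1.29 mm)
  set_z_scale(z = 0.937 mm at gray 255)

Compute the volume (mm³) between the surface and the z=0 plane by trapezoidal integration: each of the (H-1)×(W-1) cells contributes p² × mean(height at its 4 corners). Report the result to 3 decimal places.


52.292

height_mm = gray/255 × 0.937; cell vol = 1.29² × mean(4 corners)
unit = 1.29² × 0.937 / (4×255) = 0.00152869 mm³ per gray-sum
row 0: Σ corner-gray over 9 cells = 5579  → 8.5286
row 1: Σ corner-gray over 9 cells = 5492  → 8.3956
row 2: Σ corner-gray over 9 cells = 4629  → 7.0763
row 3: Σ corner-gray over 9 cells = 4360  → 6.6651
row 4: Σ corner-gray over 9 cells = 4864  → 7.4355
row 5: Σ corner-gray over 9 cells = 4702  → 7.1879
row 6: Σ corner-gray over 9 cells = 4581  → 7.0029
Σ rows: total corner-gray = 34207  → 52.2918 mm³


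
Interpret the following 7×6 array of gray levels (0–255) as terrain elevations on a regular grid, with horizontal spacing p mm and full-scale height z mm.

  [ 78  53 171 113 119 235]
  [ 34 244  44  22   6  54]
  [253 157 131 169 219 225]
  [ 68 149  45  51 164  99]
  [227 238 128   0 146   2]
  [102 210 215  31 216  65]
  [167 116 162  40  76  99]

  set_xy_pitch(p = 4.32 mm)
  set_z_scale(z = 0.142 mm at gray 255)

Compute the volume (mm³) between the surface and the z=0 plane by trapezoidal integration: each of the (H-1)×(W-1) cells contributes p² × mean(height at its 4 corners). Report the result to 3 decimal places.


38.652

height_mm = gray/255 × 0.142; cell vol = 4.32² × mean(4 corners)
unit = 4.32² × 0.142 / (4×255) = 0.0025981 mm³ per gray-sum
row 0: Σ corner-gray over 5 cells = 1945  → 5.0533
row 1: Σ corner-gray over 5 cells = 2550  → 6.6252
row 2: Σ corner-gray over 5 cells = 2815  → 7.3136
row 3: Σ corner-gray over 5 cells = 2238  → 5.8145
row 4: Σ corner-gray over 5 cells = 2764  → 7.1811
row 5: Σ corner-gray over 5 cells = 2565  → 6.6641
Σ rows: total corner-gray = 14877  → 38.6519 mm³


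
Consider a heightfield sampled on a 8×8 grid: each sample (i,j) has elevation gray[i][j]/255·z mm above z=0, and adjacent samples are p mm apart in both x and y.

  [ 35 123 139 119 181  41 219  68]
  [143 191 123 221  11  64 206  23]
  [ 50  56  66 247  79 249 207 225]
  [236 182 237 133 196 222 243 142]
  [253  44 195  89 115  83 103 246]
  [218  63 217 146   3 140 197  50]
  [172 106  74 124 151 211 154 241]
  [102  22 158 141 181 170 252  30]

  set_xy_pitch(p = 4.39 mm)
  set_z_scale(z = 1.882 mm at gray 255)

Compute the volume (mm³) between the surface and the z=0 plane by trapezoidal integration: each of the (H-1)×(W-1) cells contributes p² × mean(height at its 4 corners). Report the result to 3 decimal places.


1006.922

height_mm = gray/255 × 1.882; cell vol = 4.39² × mean(4 corners)
unit = 4.39² × 1.882 / (4×255) = 0.0355589 mm³ per gray-sum
row 0: Σ corner-gray over 7 cells = 3545  → 126.0563
row 1: Σ corner-gray over 7 cells = 3881  → 138.0041
row 2: Σ corner-gray over 7 cells = 4887  → 173.7764
row 3: Σ corner-gray over 7 cells = 4561  → 162.1842
row 4: Σ corner-gray over 7 cells = 3557  → 126.4831
row 5: Σ corner-gray over 7 cells = 3853  → 137.0085
row 6: Σ corner-gray over 7 cells = 4033  → 143.4091
Σ rows: total corner-gray = 28317  → 1006.9218 mm³


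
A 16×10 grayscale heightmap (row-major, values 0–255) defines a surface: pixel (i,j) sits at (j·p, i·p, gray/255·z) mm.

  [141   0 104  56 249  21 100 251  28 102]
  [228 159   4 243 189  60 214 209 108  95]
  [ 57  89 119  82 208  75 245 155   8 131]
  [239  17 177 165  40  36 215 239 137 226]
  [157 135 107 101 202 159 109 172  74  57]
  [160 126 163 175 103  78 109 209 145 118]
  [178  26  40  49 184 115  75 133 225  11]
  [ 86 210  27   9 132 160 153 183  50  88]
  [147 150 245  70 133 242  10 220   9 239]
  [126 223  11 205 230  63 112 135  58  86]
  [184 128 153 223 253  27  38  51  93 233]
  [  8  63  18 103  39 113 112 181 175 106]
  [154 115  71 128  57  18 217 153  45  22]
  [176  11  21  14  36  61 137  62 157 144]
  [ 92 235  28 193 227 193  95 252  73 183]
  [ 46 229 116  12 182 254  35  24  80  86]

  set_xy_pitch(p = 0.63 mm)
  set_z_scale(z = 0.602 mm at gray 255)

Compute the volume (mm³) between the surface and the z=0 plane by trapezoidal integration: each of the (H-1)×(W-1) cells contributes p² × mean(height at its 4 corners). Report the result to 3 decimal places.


15.410

height_mm = gray/255 × 0.602; cell vol = 0.63² × mean(4 corners)
unit = 0.63² × 0.602 / (4×255) = 0.000234249 mm³ per gray-sum
row 0: Σ corner-gray over 9 cells = 4556  → 1.0672
row 1: Σ corner-gray over 9 cells = 4845  → 1.1349
row 2: Σ corner-gray over 9 cells = 4667  → 1.0932
row 3: Σ corner-gray over 9 cells = 4849  → 1.1359
row 4: Σ corner-gray over 9 cells = 4826  → 1.1305
row 5: Σ corner-gray over 9 cells = 4377  → 1.0253
row 6: Σ corner-gray over 9 cells = 3905  → 0.9147
row 7: Σ corner-gray over 9 cells = 4566  → 1.0696
row 8: Σ corner-gray over 9 cells = 4830  → 1.1314
row 9: Σ corner-gray over 9 cells = 4635  → 1.0857
row 10: Σ corner-gray over 9 cells = 4071  → 0.9536
row 11: Σ corner-gray over 9 cells = 3506  → 0.8213
row 12: Σ corner-gray over 9 cells = 3102  → 0.7266
row 13: Σ corner-gray over 9 cells = 4185  → 0.9803
row 14: Σ corner-gray over 9 cells = 4863  → 1.1392
Σ rows: total corner-gray = 65783  → 15.4096 mm³


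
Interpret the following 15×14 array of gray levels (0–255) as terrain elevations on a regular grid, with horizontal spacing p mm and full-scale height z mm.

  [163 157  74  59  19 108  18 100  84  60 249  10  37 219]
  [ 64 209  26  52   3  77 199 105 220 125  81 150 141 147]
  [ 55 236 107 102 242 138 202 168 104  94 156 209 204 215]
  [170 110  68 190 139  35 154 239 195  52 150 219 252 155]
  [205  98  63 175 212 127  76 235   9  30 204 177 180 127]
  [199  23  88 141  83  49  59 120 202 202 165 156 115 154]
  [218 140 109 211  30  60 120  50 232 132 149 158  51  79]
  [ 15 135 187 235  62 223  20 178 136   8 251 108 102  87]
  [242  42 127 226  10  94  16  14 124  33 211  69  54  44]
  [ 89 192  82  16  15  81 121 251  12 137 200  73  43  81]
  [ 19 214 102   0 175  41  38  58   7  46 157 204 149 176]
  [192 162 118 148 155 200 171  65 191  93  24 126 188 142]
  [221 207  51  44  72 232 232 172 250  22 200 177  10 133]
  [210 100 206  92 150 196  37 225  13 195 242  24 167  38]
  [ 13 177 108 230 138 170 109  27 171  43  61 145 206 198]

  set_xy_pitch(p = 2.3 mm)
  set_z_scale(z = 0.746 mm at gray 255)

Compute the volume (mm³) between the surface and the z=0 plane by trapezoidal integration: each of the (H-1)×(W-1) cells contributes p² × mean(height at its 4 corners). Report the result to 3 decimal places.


height_mm = gray/255 × 0.746; cell vol = 2.3² × mean(4 corners)
unit = 2.3² × 0.746 / (4×255) = 0.00386896 mm³ per gray-sum
row 0: Σ corner-gray over 13 cells = 5319  → 20.5790
row 1: Σ corner-gray over 13 cells = 7181  → 27.7830
row 2: Σ corner-gray over 13 cells = 8125  → 31.4353
row 3: Σ corner-gray over 13 cells = 7435  → 28.7657
row 4: Σ corner-gray over 13 cells = 6663  → 25.7789
row 5: Σ corner-gray over 13 cells = 6340  → 24.5292
row 6: Σ corner-gray over 13 cells = 6573  → 25.4307
row 7: Σ corner-gray over 13 cells = 5718  → 22.1227
row 8: Σ corner-gray over 13 cells = 4942  → 19.1204
row 9: Σ corner-gray over 13 cells = 5193  → 20.0915
row 10: Σ corner-gray over 13 cells = 6193  → 23.9605
row 11: Σ corner-gray over 13 cells = 7308  → 28.2744
row 12: Σ corner-gray over 13 cells = 7234  → 27.9881
row 13: Σ corner-gray over 13 cells = 6923  → 26.7848
Σ rows: total corner-gray = 91147  → 352.6442 mm³

352.644


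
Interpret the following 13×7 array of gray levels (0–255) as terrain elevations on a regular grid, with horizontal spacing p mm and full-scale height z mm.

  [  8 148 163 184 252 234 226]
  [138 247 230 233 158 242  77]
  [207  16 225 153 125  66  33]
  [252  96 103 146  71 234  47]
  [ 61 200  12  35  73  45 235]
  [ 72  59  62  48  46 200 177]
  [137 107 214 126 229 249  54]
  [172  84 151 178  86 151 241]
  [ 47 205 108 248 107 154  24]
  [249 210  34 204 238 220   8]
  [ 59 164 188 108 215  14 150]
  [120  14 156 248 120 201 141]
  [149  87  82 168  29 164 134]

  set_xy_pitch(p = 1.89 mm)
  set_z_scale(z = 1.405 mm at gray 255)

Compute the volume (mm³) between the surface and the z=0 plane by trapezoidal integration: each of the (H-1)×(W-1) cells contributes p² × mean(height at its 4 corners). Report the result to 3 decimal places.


198.612

height_mm = gray/255 × 1.405; cell vol = 1.89² × mean(4 corners)
unit = 1.89² × 1.405 / (4×255) = 0.00492039 mm³ per gray-sum
row 0: Σ corner-gray over 6 cells = 4631  → 22.7863
row 1: Σ corner-gray over 6 cells = 3845  → 18.9189
row 2: Σ corner-gray over 6 cells = 3009  → 14.8055
row 3: Σ corner-gray over 6 cells = 2625  → 12.9160
row 4: Σ corner-gray over 6 cells = 2105  → 10.3574
row 5: Σ corner-gray over 6 cells = 3120  → 15.3516
row 6: Σ corner-gray over 6 cells = 3754  → 18.4712
row 7: Σ corner-gray over 6 cells = 3428  → 16.8671
row 8: Σ corner-gray over 6 cells = 3784  → 18.6188
row 9: Σ corner-gray over 6 cells = 3656  → 17.9890
row 10: Σ corner-gray over 6 cells = 3326  → 16.3652
row 11: Σ corner-gray over 6 cells = 3082  → 15.1647
Σ rows: total corner-gray = 40365  → 198.6116 mm³


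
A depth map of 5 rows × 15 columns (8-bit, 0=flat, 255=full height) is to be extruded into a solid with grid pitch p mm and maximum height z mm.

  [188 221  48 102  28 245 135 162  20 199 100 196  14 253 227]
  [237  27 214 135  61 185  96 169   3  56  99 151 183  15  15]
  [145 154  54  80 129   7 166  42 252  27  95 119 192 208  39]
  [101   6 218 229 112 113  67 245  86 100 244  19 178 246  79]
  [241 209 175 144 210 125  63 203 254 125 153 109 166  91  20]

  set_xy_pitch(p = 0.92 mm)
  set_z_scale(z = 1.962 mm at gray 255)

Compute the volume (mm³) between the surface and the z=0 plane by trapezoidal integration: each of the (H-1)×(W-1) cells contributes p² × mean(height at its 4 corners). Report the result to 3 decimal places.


height_mm = gray/255 × 1.962; cell vol = 0.92² × mean(4 corners)
unit = 0.92² × 1.962 / (4×255) = 0.00162808 mm³ per gray-sum
row 0: Σ corner-gray over 14 cells = 6901  → 11.2353
row 1: Σ corner-gray over 14 cells = 6274  → 10.2145
row 2: Σ corner-gray over 14 cells = 7140  → 11.6245
row 3: Σ corner-gray over 14 cells = 8221  → 13.3844
Σ rows: total corner-gray = 28536  → 46.4588 mm³

46.459


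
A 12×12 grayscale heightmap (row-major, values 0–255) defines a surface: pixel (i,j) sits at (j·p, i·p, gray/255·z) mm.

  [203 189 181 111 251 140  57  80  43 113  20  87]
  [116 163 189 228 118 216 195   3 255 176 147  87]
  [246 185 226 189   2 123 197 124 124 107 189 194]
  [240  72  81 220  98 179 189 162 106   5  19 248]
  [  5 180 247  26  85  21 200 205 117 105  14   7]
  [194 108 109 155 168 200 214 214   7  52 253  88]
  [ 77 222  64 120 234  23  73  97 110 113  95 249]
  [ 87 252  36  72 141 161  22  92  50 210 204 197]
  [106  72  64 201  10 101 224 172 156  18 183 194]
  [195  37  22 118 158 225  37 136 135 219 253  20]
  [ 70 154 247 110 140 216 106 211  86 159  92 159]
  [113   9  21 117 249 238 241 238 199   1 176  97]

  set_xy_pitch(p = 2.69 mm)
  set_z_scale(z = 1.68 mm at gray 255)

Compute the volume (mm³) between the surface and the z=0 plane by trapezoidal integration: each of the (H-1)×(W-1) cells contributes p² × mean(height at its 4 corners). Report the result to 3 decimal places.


height_mm = gray/255 × 1.68; cell vol = 2.69² × mean(4 corners)
unit = 2.69² × 1.68 / (4×255) = 0.0119183 mm³ per gray-sum
row 0: Σ corner-gray over 11 cells = 6243  → 74.4058
row 1: Σ corner-gray over 11 cells = 6955  → 82.8917
row 2: Σ corner-gray over 11 cells = 6122  → 72.9637
row 3: Σ corner-gray over 11 cells = 5162  → 61.5222
row 4: Σ corner-gray over 11 cells = 5654  → 67.3860
row 5: Σ corner-gray over 11 cells = 5870  → 69.9603
row 6: Σ corner-gray over 11 cells = 5392  → 64.2634
row 7: Σ corner-gray over 11 cells = 5466  → 65.1453
row 8: Σ corner-gray over 11 cells = 5597  → 66.7066
row 9: Σ corner-gray over 11 cells = 6166  → 73.4881
row 10: Σ corner-gray over 11 cells = 6459  → 76.9802
Σ rows: total corner-gray = 65086  → 775.7133 mm³

775.713


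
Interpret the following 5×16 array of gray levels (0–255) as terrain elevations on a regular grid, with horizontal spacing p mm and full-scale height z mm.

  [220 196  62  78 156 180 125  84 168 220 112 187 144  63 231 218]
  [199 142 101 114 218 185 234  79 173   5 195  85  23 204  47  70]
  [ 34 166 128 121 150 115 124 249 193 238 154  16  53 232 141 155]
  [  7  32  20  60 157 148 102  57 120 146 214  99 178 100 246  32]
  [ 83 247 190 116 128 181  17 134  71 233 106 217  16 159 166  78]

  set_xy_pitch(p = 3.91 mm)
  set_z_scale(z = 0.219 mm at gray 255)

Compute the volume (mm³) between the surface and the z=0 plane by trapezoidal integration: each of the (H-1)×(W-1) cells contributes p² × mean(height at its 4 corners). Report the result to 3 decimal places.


104.457

height_mm = gray/255 × 0.219; cell vol = 3.91² × mean(4 corners)
unit = 3.91² × 0.219 / (4×255) = 0.00328245 mm³ per gray-sum
row 0: Σ corner-gray over 15 cells = 8329  → 27.3395
row 1: Σ corner-gray over 15 cells = 8228  → 27.0080
row 2: Σ corner-gray over 15 cells = 7746  → 25.4258
row 3: Σ corner-gray over 15 cells = 7520  → 24.6840
Σ rows: total corner-gray = 31823  → 104.4572 mm³


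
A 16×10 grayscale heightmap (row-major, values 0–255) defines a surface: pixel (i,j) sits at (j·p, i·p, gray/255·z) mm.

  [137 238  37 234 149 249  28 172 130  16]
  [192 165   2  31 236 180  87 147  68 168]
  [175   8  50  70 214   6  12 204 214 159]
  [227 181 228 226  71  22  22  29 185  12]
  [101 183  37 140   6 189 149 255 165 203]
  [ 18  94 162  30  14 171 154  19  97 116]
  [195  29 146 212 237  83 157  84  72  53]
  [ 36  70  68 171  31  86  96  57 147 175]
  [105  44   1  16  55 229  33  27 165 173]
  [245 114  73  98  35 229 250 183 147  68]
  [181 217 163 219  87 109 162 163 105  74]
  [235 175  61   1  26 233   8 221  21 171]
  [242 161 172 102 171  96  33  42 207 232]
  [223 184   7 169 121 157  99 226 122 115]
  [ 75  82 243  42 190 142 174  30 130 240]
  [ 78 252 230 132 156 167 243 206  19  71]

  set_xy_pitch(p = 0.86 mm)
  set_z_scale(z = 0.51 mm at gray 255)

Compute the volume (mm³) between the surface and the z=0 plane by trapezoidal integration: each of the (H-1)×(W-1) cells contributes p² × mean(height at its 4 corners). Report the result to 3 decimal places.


24.469

height_mm = gray/255 × 0.51; cell vol = 0.86² × mean(4 corners)
unit = 0.86² × 0.51 / (4×255) = 0.0003698 mm³ per gray-sum
row 0: Σ corner-gray over 9 cells = 4819  → 1.7821
row 1: Σ corner-gray over 9 cells = 4082  → 1.5095
row 2: Σ corner-gray over 9 cells = 4057  → 1.5003
row 3: Σ corner-gray over 9 cells = 4719  → 1.7451
row 4: Σ corner-gray over 9 cells = 4168  → 1.5413
row 5: Σ corner-gray over 9 cells = 3904  → 1.4437
row 6: Σ corner-gray over 9 cells = 3951  → 1.4611
row 7: Σ corner-gray over 9 cells = 3081  → 1.1394
row 8: Σ corner-gray over 9 cells = 3989  → 1.4751
row 9: Σ corner-gray over 9 cells = 5276  → 1.9511
row 10: Σ corner-gray over 9 cells = 4603  → 1.7022
row 11: Σ corner-gray over 9 cells = 4340  → 1.6049
row 12: Σ corner-gray over 9 cells = 4950  → 1.8305
row 13: Σ corner-gray over 9 cells = 4889  → 1.8080
row 14: Σ corner-gray over 9 cells = 5340  → 1.9747
Σ rows: total corner-gray = 66168  → 24.4689 mm³


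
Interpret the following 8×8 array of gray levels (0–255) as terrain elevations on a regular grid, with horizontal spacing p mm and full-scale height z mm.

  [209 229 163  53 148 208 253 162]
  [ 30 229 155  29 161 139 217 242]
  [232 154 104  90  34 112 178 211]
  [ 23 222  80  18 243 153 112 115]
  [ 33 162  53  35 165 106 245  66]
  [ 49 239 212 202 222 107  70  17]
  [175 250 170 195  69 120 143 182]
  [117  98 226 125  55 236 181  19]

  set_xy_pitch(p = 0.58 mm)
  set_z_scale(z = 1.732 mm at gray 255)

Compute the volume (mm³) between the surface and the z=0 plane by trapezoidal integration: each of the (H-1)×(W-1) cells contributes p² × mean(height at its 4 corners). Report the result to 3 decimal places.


15.987

height_mm = gray/255 × 1.732; cell vol = 0.58² × mean(4 corners)
unit = 0.58² × 1.732 / (4×255) = 0.00057122 mm³ per gray-sum
row 0: Σ corner-gray over 7 cells = 4611  → 2.6339
row 1: Σ corner-gray over 7 cells = 3919  → 2.2386
row 2: Σ corner-gray over 7 cells = 3581  → 2.0455
row 3: Σ corner-gray over 7 cells = 3425  → 1.9564
row 4: Σ corner-gray over 7 cells = 3801  → 2.1712
row 5: Σ corner-gray over 7 cells = 4421  → 2.5254
row 6: Σ corner-gray over 7 cells = 4229  → 2.4157
Σ rows: total corner-gray = 27987  → 15.9867 mm³


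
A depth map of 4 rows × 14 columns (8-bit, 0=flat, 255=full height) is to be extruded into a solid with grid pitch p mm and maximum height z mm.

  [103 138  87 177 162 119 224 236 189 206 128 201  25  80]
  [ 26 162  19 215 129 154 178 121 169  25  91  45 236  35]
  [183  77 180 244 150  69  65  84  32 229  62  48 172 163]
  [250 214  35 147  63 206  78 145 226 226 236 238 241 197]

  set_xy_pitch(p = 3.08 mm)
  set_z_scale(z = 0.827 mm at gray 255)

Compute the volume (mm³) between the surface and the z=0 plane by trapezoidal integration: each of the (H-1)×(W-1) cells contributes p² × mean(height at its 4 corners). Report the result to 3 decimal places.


height_mm = gray/255 × 0.827; cell vol = 3.08² × mean(4 corners)
unit = 3.08² × 0.827 / (4×255) = 0.00769142 mm³ per gray-sum
row 0: Σ corner-gray over 13 cells = 7116  → 54.7322
row 1: Σ corner-gray over 13 cells = 6319  → 48.6021
row 2: Σ corner-gray over 13 cells = 7727  → 59.4316
Σ rows: total corner-gray = 21162  → 162.7659 mm³

162.766


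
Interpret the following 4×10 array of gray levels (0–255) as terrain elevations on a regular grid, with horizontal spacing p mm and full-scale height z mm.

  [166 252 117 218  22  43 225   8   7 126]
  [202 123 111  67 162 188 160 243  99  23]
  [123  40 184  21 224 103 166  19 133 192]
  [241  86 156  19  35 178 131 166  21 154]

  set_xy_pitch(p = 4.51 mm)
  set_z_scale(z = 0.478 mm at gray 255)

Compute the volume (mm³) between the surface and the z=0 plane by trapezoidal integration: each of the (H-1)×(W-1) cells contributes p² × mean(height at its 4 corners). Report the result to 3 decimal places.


height_mm = gray/255 × 0.478; cell vol = 4.51² × mean(4 corners)
unit = 4.51² × 0.478 / (4×255) = 0.00953193 mm³ per gray-sum
row 0: Σ corner-gray over 9 cells = 4607  → 43.9136
row 1: Σ corner-gray over 9 cells = 4626  → 44.0947
row 2: Σ corner-gray over 9 cells = 4074  → 38.8331
Σ rows: total corner-gray = 13307  → 126.8414 mm³

126.841


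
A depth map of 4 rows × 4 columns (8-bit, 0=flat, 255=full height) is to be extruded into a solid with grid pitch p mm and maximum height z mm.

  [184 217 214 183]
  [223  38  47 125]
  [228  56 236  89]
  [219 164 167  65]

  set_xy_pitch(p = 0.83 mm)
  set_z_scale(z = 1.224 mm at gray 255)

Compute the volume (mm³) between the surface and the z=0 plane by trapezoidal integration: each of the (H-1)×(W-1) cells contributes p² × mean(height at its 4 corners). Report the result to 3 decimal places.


4.144

height_mm = gray/255 × 1.224; cell vol = 0.83² × mean(4 corners)
unit = 0.83² × 1.224 / (4×255) = 0.00082668 mm³ per gray-sum
row 0: Σ corner-gray over 3 cells = 1747  → 1.4442
row 1: Σ corner-gray over 3 cells = 1419  → 1.1731
row 2: Σ corner-gray over 3 cells = 1847  → 1.5269
Σ rows: total corner-gray = 5013  → 4.1441 mm³


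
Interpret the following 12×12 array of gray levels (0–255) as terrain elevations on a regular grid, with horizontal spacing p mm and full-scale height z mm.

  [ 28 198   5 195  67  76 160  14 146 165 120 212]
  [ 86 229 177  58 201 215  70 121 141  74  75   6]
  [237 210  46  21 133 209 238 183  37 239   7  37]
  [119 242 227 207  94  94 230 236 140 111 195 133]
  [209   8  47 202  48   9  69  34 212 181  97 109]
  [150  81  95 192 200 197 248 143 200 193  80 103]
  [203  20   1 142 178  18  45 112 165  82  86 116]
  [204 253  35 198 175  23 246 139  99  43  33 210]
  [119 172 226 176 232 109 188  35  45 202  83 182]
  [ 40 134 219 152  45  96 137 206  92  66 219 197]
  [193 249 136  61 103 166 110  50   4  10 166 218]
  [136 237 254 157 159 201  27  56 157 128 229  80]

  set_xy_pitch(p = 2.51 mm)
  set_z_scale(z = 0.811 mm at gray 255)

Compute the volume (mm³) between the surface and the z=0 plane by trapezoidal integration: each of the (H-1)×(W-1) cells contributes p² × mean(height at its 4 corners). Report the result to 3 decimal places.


318.645

height_mm = gray/255 × 0.811; cell vol = 2.51² × mean(4 corners)
unit = 2.51² × 0.811 / (4×255) = 0.0050092 mm³ per gray-sum
row 0: Σ corner-gray over 11 cells = 5346  → 26.7792
row 1: Σ corner-gray over 11 cells = 5734  → 28.7227
row 2: Σ corner-gray over 11 cells = 6724  → 33.6818
row 3: Σ corner-gray over 11 cells = 5936  → 29.7346
row 4: Σ corner-gray over 11 cells = 5643  → 28.2669
row 5: Σ corner-gray over 11 cells = 5528  → 27.6908
row 6: Σ corner-gray over 11 cells = 4919  → 24.6402
row 7: Σ corner-gray over 11 cells = 6139  → 30.7515
row 8: Σ corner-gray over 11 cells = 6206  → 31.0871
row 9: Σ corner-gray over 11 cells = 5490  → 27.5005
row 10: Σ corner-gray over 11 cells = 5947  → 29.7897
Σ rows: total corner-gray = 63612  → 318.6450 mm³


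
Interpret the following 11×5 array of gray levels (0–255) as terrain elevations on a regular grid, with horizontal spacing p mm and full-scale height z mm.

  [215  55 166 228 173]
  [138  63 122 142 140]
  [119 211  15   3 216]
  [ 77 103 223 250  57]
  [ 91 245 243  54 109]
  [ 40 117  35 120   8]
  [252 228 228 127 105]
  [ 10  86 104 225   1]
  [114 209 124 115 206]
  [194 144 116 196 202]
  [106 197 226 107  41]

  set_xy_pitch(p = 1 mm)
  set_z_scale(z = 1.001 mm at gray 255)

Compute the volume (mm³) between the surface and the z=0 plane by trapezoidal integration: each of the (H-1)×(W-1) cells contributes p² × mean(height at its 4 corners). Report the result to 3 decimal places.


height_mm = gray/255 × 1.001; cell vol = 1² × mean(4 corners)
unit = 1² × 1.001 / (4×255) = 0.000981373 mm³ per gray-sum
row 0: Σ corner-gray over 4 cells = 2218  → 2.1767
row 1: Σ corner-gray over 4 cells = 1725  → 1.6929
row 2: Σ corner-gray over 4 cells = 2079  → 2.0403
row 3: Σ corner-gray over 4 cells = 2570  → 2.5221
row 4: Σ corner-gray over 4 cells = 1876  → 1.8411
row 5: Σ corner-gray over 4 cells = 2115  → 2.0756
row 6: Σ corner-gray over 4 cells = 2364  → 2.3200
row 7: Σ corner-gray over 4 cells = 2057  → 2.0187
row 8: Σ corner-gray over 4 cells = 2524  → 2.4770
row 9: Σ corner-gray over 4 cells = 2515  → 2.4682
Σ rows: total corner-gray = 22043  → 21.6324 mm³

21.632
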